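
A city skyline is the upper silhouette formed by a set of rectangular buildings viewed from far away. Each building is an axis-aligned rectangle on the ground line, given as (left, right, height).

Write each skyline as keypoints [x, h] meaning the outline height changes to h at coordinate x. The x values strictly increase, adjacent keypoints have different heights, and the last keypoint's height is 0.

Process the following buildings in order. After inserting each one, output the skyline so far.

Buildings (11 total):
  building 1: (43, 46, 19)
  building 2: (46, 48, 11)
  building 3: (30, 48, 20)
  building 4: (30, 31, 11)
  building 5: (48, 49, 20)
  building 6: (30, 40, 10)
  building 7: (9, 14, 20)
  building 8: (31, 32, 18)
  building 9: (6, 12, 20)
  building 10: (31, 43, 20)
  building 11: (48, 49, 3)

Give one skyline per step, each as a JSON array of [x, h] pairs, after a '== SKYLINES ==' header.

== SKYLINES ==
[[43,19],[46,0]]
[[43,19],[46,11],[48,0]]
[[30,20],[48,0]]
[[30,20],[48,0]]
[[30,20],[49,0]]
[[30,20],[49,0]]
[[9,20],[14,0],[30,20],[49,0]]
[[9,20],[14,0],[30,20],[49,0]]
[[6,20],[14,0],[30,20],[49,0]]
[[6,20],[14,0],[30,20],[49,0]]
[[6,20],[14,0],[30,20],[49,0]]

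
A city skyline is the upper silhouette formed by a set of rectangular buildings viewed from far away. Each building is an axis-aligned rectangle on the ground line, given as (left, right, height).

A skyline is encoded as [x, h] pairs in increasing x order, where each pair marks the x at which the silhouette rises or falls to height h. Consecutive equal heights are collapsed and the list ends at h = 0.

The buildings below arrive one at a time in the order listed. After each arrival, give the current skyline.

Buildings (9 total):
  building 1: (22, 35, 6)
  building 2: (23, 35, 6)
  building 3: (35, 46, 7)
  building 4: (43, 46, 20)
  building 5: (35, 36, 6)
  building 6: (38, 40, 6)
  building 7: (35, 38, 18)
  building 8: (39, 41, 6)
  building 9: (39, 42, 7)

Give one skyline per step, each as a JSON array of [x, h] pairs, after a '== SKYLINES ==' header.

== SKYLINES ==
[[22,6],[35,0]]
[[22,6],[35,0]]
[[22,6],[35,7],[46,0]]
[[22,6],[35,7],[43,20],[46,0]]
[[22,6],[35,7],[43,20],[46,0]]
[[22,6],[35,7],[43,20],[46,0]]
[[22,6],[35,18],[38,7],[43,20],[46,0]]
[[22,6],[35,18],[38,7],[43,20],[46,0]]
[[22,6],[35,18],[38,7],[43,20],[46,0]]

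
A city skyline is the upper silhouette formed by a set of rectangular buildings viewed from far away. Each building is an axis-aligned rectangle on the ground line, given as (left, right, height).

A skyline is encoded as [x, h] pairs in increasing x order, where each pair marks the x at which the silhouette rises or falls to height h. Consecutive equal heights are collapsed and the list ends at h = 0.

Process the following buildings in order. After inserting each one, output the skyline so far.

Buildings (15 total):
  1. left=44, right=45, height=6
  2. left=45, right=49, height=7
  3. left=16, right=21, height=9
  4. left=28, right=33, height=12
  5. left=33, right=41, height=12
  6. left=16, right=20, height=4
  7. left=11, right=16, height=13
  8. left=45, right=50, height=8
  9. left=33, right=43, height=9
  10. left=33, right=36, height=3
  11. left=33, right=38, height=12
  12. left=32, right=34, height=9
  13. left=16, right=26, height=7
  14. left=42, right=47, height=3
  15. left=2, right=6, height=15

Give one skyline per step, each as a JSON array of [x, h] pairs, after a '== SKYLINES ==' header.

== SKYLINES ==
[[44,6],[45,0]]
[[44,6],[45,7],[49,0]]
[[16,9],[21,0],[44,6],[45,7],[49,0]]
[[16,9],[21,0],[28,12],[33,0],[44,6],[45,7],[49,0]]
[[16,9],[21,0],[28,12],[41,0],[44,6],[45,7],[49,0]]
[[16,9],[21,0],[28,12],[41,0],[44,6],[45,7],[49,0]]
[[11,13],[16,9],[21,0],[28,12],[41,0],[44,6],[45,7],[49,0]]
[[11,13],[16,9],[21,0],[28,12],[41,0],[44,6],[45,8],[50,0]]
[[11,13],[16,9],[21,0],[28,12],[41,9],[43,0],[44,6],[45,8],[50,0]]
[[11,13],[16,9],[21,0],[28,12],[41,9],[43,0],[44,6],[45,8],[50,0]]
[[11,13],[16,9],[21,0],[28,12],[41,9],[43,0],[44,6],[45,8],[50,0]]
[[11,13],[16,9],[21,0],[28,12],[41,9],[43,0],[44,6],[45,8],[50,0]]
[[11,13],[16,9],[21,7],[26,0],[28,12],[41,9],[43,0],[44,6],[45,8],[50,0]]
[[11,13],[16,9],[21,7],[26,0],[28,12],[41,9],[43,3],[44,6],[45,8],[50,0]]
[[2,15],[6,0],[11,13],[16,9],[21,7],[26,0],[28,12],[41,9],[43,3],[44,6],[45,8],[50,0]]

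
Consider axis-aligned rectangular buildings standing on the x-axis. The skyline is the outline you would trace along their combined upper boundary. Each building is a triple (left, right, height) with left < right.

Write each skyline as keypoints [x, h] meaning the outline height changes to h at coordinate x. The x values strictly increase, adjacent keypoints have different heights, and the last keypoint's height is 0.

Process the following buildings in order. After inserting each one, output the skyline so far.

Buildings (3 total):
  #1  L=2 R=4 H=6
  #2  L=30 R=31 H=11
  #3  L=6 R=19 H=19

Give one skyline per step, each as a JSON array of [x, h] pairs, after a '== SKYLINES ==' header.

== SKYLINES ==
[[2,6],[4,0]]
[[2,6],[4,0],[30,11],[31,0]]
[[2,6],[4,0],[6,19],[19,0],[30,11],[31,0]]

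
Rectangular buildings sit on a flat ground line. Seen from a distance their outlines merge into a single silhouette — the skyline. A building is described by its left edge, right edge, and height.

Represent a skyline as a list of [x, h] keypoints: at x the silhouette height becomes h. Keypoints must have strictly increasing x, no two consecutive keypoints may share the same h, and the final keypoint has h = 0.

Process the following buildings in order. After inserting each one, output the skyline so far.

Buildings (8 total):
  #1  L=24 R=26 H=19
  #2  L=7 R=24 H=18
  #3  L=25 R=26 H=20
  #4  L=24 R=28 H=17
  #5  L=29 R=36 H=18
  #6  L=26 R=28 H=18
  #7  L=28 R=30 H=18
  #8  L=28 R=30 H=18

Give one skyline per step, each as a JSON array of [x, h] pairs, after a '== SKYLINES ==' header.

== SKYLINES ==
[[24,19],[26,0]]
[[7,18],[24,19],[26,0]]
[[7,18],[24,19],[25,20],[26,0]]
[[7,18],[24,19],[25,20],[26,17],[28,0]]
[[7,18],[24,19],[25,20],[26,17],[28,0],[29,18],[36,0]]
[[7,18],[24,19],[25,20],[26,18],[28,0],[29,18],[36,0]]
[[7,18],[24,19],[25,20],[26,18],[36,0]]
[[7,18],[24,19],[25,20],[26,18],[36,0]]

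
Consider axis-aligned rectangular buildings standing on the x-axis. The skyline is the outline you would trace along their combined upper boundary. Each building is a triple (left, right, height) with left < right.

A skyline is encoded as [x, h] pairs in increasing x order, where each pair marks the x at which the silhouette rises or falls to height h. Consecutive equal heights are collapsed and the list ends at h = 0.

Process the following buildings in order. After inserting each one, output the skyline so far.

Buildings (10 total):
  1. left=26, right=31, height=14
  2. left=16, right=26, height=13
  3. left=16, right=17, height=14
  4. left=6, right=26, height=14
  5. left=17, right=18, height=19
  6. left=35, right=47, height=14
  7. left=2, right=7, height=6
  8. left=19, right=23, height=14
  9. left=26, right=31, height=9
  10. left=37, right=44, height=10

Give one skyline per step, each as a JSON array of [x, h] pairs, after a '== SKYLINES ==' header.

== SKYLINES ==
[[26,14],[31,0]]
[[16,13],[26,14],[31,0]]
[[16,14],[17,13],[26,14],[31,0]]
[[6,14],[31,0]]
[[6,14],[17,19],[18,14],[31,0]]
[[6,14],[17,19],[18,14],[31,0],[35,14],[47,0]]
[[2,6],[6,14],[17,19],[18,14],[31,0],[35,14],[47,0]]
[[2,6],[6,14],[17,19],[18,14],[31,0],[35,14],[47,0]]
[[2,6],[6,14],[17,19],[18,14],[31,0],[35,14],[47,0]]
[[2,6],[6,14],[17,19],[18,14],[31,0],[35,14],[47,0]]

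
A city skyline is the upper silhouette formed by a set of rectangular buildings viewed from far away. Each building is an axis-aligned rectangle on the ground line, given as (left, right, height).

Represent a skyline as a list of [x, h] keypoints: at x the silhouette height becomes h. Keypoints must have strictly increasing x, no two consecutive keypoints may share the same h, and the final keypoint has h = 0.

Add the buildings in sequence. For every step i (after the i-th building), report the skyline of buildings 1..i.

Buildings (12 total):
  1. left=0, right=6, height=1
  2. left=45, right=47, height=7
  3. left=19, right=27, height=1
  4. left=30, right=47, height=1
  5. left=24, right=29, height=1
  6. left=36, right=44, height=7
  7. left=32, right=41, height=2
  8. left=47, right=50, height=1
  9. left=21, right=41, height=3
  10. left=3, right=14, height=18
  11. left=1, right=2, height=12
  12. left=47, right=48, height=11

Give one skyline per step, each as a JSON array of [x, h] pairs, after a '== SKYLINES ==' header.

== SKYLINES ==
[[0,1],[6,0]]
[[0,1],[6,0],[45,7],[47,0]]
[[0,1],[6,0],[19,1],[27,0],[45,7],[47,0]]
[[0,1],[6,0],[19,1],[27,0],[30,1],[45,7],[47,0]]
[[0,1],[6,0],[19,1],[29,0],[30,1],[45,7],[47,0]]
[[0,1],[6,0],[19,1],[29,0],[30,1],[36,7],[44,1],[45,7],[47,0]]
[[0,1],[6,0],[19,1],[29,0],[30,1],[32,2],[36,7],[44,1],[45,7],[47,0]]
[[0,1],[6,0],[19,1],[29,0],[30,1],[32,2],[36,7],[44,1],[45,7],[47,1],[50,0]]
[[0,1],[6,0],[19,1],[21,3],[36,7],[44,1],[45,7],[47,1],[50,0]]
[[0,1],[3,18],[14,0],[19,1],[21,3],[36,7],[44,1],[45,7],[47,1],[50,0]]
[[0,1],[1,12],[2,1],[3,18],[14,0],[19,1],[21,3],[36,7],[44,1],[45,7],[47,1],[50,0]]
[[0,1],[1,12],[2,1],[3,18],[14,0],[19,1],[21,3],[36,7],[44,1],[45,7],[47,11],[48,1],[50,0]]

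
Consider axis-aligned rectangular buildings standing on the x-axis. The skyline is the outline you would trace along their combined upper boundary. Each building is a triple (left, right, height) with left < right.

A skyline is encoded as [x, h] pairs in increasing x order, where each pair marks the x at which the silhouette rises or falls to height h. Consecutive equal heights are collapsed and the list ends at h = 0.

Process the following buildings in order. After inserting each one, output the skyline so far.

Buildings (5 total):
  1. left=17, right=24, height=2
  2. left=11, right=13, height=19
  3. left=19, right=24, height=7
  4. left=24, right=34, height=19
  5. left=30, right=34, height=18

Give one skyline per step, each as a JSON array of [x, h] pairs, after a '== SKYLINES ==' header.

== SKYLINES ==
[[17,2],[24,0]]
[[11,19],[13,0],[17,2],[24,0]]
[[11,19],[13,0],[17,2],[19,7],[24,0]]
[[11,19],[13,0],[17,2],[19,7],[24,19],[34,0]]
[[11,19],[13,0],[17,2],[19,7],[24,19],[34,0]]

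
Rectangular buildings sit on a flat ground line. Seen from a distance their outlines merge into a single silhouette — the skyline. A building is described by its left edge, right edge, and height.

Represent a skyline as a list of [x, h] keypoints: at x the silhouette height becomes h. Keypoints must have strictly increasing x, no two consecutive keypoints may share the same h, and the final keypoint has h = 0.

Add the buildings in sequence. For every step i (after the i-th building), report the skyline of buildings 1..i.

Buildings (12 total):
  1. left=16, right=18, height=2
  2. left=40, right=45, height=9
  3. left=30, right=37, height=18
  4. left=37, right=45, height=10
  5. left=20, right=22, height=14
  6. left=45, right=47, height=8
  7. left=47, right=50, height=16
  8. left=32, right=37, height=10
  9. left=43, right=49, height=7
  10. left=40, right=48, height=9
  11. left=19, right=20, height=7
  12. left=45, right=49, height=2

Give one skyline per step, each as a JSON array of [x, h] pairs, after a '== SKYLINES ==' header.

== SKYLINES ==
[[16,2],[18,0]]
[[16,2],[18,0],[40,9],[45,0]]
[[16,2],[18,0],[30,18],[37,0],[40,9],[45,0]]
[[16,2],[18,0],[30,18],[37,10],[45,0]]
[[16,2],[18,0],[20,14],[22,0],[30,18],[37,10],[45,0]]
[[16,2],[18,0],[20,14],[22,0],[30,18],[37,10],[45,8],[47,0]]
[[16,2],[18,0],[20,14],[22,0],[30,18],[37,10],[45,8],[47,16],[50,0]]
[[16,2],[18,0],[20,14],[22,0],[30,18],[37,10],[45,8],[47,16],[50,0]]
[[16,2],[18,0],[20,14],[22,0],[30,18],[37,10],[45,8],[47,16],[50,0]]
[[16,2],[18,0],[20,14],[22,0],[30,18],[37,10],[45,9],[47,16],[50,0]]
[[16,2],[18,0],[19,7],[20,14],[22,0],[30,18],[37,10],[45,9],[47,16],[50,0]]
[[16,2],[18,0],[19,7],[20,14],[22,0],[30,18],[37,10],[45,9],[47,16],[50,0]]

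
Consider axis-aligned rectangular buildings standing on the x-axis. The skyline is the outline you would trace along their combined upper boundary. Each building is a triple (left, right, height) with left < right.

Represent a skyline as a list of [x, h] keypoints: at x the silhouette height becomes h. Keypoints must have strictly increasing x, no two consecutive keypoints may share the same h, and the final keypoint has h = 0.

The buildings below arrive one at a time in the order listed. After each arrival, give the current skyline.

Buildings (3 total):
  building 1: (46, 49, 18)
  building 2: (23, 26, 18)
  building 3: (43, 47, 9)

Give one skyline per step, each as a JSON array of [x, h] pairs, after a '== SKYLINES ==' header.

== SKYLINES ==
[[46,18],[49,0]]
[[23,18],[26,0],[46,18],[49,0]]
[[23,18],[26,0],[43,9],[46,18],[49,0]]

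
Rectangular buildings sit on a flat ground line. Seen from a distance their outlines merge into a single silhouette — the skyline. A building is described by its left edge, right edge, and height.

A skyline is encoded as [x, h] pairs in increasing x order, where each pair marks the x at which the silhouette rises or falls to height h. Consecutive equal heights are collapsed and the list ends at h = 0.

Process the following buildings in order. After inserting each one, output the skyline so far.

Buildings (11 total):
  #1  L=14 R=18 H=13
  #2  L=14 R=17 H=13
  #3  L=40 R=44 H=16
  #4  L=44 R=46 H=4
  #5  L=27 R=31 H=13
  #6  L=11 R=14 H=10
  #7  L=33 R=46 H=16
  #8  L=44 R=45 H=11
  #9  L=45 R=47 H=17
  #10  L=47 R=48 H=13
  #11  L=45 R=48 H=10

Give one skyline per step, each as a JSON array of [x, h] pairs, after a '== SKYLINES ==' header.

== SKYLINES ==
[[14,13],[18,0]]
[[14,13],[18,0]]
[[14,13],[18,0],[40,16],[44,0]]
[[14,13],[18,0],[40,16],[44,4],[46,0]]
[[14,13],[18,0],[27,13],[31,0],[40,16],[44,4],[46,0]]
[[11,10],[14,13],[18,0],[27,13],[31,0],[40,16],[44,4],[46,0]]
[[11,10],[14,13],[18,0],[27,13],[31,0],[33,16],[46,0]]
[[11,10],[14,13],[18,0],[27,13],[31,0],[33,16],[46,0]]
[[11,10],[14,13],[18,0],[27,13],[31,0],[33,16],[45,17],[47,0]]
[[11,10],[14,13],[18,0],[27,13],[31,0],[33,16],[45,17],[47,13],[48,0]]
[[11,10],[14,13],[18,0],[27,13],[31,0],[33,16],[45,17],[47,13],[48,0]]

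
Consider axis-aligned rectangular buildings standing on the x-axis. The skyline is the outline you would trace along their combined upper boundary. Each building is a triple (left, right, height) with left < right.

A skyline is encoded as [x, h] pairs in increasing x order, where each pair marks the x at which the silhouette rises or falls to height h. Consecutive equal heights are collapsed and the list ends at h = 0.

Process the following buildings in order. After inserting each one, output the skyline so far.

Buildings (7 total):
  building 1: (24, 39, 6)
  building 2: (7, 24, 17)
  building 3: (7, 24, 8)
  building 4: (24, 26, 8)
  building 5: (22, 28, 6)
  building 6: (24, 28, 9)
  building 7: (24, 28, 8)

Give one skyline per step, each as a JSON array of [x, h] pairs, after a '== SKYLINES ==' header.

== SKYLINES ==
[[24,6],[39,0]]
[[7,17],[24,6],[39,0]]
[[7,17],[24,6],[39,0]]
[[7,17],[24,8],[26,6],[39,0]]
[[7,17],[24,8],[26,6],[39,0]]
[[7,17],[24,9],[28,6],[39,0]]
[[7,17],[24,9],[28,6],[39,0]]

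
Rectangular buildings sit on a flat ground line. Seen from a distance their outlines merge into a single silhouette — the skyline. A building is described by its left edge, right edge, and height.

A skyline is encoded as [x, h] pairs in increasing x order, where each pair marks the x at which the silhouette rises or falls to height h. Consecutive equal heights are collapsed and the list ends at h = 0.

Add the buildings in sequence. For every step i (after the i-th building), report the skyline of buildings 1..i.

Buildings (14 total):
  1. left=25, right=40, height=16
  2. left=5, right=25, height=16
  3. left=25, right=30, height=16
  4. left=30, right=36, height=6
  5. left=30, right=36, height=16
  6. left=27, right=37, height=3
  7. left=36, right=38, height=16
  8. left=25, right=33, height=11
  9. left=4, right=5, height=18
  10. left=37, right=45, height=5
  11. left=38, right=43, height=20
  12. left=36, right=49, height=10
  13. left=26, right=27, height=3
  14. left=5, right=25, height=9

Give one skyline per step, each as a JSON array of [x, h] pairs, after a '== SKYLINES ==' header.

== SKYLINES ==
[[25,16],[40,0]]
[[5,16],[40,0]]
[[5,16],[40,0]]
[[5,16],[40,0]]
[[5,16],[40,0]]
[[5,16],[40,0]]
[[5,16],[40,0]]
[[5,16],[40,0]]
[[4,18],[5,16],[40,0]]
[[4,18],[5,16],[40,5],[45,0]]
[[4,18],[5,16],[38,20],[43,5],[45,0]]
[[4,18],[5,16],[38,20],[43,10],[49,0]]
[[4,18],[5,16],[38,20],[43,10],[49,0]]
[[4,18],[5,16],[38,20],[43,10],[49,0]]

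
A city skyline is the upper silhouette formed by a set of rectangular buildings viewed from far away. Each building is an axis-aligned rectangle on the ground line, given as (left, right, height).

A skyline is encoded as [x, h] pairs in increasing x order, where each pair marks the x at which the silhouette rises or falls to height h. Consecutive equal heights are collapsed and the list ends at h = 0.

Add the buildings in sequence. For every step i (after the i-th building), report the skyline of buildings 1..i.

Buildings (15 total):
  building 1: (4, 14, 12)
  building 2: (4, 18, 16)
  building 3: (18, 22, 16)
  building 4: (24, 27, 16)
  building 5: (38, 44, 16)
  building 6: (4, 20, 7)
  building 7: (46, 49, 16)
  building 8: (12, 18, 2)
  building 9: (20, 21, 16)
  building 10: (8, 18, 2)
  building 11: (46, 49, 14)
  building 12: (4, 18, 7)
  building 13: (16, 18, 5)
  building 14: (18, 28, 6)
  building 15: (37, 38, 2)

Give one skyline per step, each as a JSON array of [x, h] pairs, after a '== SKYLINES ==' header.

== SKYLINES ==
[[4,12],[14,0]]
[[4,16],[18,0]]
[[4,16],[22,0]]
[[4,16],[22,0],[24,16],[27,0]]
[[4,16],[22,0],[24,16],[27,0],[38,16],[44,0]]
[[4,16],[22,0],[24,16],[27,0],[38,16],[44,0]]
[[4,16],[22,0],[24,16],[27,0],[38,16],[44,0],[46,16],[49,0]]
[[4,16],[22,0],[24,16],[27,0],[38,16],[44,0],[46,16],[49,0]]
[[4,16],[22,0],[24,16],[27,0],[38,16],[44,0],[46,16],[49,0]]
[[4,16],[22,0],[24,16],[27,0],[38,16],[44,0],[46,16],[49,0]]
[[4,16],[22,0],[24,16],[27,0],[38,16],[44,0],[46,16],[49,0]]
[[4,16],[22,0],[24,16],[27,0],[38,16],[44,0],[46,16],[49,0]]
[[4,16],[22,0],[24,16],[27,0],[38,16],[44,0],[46,16],[49,0]]
[[4,16],[22,6],[24,16],[27,6],[28,0],[38,16],[44,0],[46,16],[49,0]]
[[4,16],[22,6],[24,16],[27,6],[28,0],[37,2],[38,16],[44,0],[46,16],[49,0]]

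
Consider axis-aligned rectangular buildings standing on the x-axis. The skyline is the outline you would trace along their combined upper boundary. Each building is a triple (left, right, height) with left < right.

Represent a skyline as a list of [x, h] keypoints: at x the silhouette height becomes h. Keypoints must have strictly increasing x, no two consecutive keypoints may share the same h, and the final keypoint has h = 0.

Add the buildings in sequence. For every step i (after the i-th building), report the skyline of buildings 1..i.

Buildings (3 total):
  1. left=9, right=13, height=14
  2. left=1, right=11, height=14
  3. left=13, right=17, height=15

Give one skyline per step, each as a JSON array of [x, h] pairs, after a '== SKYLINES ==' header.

== SKYLINES ==
[[9,14],[13,0]]
[[1,14],[13,0]]
[[1,14],[13,15],[17,0]]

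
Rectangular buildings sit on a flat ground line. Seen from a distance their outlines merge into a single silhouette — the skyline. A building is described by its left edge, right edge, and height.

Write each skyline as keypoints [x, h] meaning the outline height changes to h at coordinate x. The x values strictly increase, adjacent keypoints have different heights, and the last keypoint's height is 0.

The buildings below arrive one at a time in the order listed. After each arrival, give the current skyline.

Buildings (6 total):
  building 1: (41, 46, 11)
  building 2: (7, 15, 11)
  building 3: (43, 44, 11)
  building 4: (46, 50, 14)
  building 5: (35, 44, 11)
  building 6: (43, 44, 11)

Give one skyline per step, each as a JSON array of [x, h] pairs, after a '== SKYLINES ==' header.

== SKYLINES ==
[[41,11],[46,0]]
[[7,11],[15,0],[41,11],[46,0]]
[[7,11],[15,0],[41,11],[46,0]]
[[7,11],[15,0],[41,11],[46,14],[50,0]]
[[7,11],[15,0],[35,11],[46,14],[50,0]]
[[7,11],[15,0],[35,11],[46,14],[50,0]]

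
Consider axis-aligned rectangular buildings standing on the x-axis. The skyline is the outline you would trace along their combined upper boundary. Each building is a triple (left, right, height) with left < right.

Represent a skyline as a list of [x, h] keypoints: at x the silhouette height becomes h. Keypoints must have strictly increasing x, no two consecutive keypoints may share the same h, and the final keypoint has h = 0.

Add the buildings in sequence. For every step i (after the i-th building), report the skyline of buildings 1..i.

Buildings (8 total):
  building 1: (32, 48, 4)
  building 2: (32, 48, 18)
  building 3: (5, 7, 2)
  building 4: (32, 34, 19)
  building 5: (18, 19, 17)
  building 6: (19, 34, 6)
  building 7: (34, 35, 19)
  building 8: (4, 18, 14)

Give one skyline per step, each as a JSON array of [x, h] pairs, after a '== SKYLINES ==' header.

== SKYLINES ==
[[32,4],[48,0]]
[[32,18],[48,0]]
[[5,2],[7,0],[32,18],[48,0]]
[[5,2],[7,0],[32,19],[34,18],[48,0]]
[[5,2],[7,0],[18,17],[19,0],[32,19],[34,18],[48,0]]
[[5,2],[7,0],[18,17],[19,6],[32,19],[34,18],[48,0]]
[[5,2],[7,0],[18,17],[19,6],[32,19],[35,18],[48,0]]
[[4,14],[18,17],[19,6],[32,19],[35,18],[48,0]]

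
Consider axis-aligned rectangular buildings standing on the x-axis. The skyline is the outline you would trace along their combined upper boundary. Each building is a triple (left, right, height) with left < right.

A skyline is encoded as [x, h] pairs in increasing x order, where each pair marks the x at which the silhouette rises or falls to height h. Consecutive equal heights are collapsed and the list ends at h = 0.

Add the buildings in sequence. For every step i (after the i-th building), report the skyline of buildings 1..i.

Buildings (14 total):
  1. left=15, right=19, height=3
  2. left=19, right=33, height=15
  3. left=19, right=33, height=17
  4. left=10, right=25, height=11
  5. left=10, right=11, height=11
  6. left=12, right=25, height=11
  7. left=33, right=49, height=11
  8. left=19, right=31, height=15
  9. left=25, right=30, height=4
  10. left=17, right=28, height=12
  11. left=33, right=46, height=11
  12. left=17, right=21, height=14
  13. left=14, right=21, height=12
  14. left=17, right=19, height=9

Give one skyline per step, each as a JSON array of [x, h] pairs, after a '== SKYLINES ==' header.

== SKYLINES ==
[[15,3],[19,0]]
[[15,3],[19,15],[33,0]]
[[15,3],[19,17],[33,0]]
[[10,11],[19,17],[33,0]]
[[10,11],[19,17],[33,0]]
[[10,11],[19,17],[33,0]]
[[10,11],[19,17],[33,11],[49,0]]
[[10,11],[19,17],[33,11],[49,0]]
[[10,11],[19,17],[33,11],[49,0]]
[[10,11],[17,12],[19,17],[33,11],[49,0]]
[[10,11],[17,12],[19,17],[33,11],[49,0]]
[[10,11],[17,14],[19,17],[33,11],[49,0]]
[[10,11],[14,12],[17,14],[19,17],[33,11],[49,0]]
[[10,11],[14,12],[17,14],[19,17],[33,11],[49,0]]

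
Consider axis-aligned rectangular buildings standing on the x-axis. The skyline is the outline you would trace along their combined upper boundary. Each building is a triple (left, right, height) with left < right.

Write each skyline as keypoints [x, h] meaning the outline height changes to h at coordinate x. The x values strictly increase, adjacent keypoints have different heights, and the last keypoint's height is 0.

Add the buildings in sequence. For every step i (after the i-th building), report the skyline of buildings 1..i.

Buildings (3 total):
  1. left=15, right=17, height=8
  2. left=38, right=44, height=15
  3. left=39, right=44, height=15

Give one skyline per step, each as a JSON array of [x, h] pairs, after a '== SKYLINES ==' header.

== SKYLINES ==
[[15,8],[17,0]]
[[15,8],[17,0],[38,15],[44,0]]
[[15,8],[17,0],[38,15],[44,0]]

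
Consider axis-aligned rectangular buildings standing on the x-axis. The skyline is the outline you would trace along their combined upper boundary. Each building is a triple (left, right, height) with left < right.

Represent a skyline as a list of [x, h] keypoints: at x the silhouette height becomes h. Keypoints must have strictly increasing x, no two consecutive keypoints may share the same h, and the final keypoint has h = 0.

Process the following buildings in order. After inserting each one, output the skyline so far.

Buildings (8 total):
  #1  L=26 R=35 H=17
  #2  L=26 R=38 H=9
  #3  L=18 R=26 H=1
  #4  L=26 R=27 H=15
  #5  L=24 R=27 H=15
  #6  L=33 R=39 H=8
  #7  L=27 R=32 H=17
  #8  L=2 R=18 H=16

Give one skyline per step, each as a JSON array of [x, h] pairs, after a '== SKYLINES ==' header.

== SKYLINES ==
[[26,17],[35,0]]
[[26,17],[35,9],[38,0]]
[[18,1],[26,17],[35,9],[38,0]]
[[18,1],[26,17],[35,9],[38,0]]
[[18,1],[24,15],[26,17],[35,9],[38,0]]
[[18,1],[24,15],[26,17],[35,9],[38,8],[39,0]]
[[18,1],[24,15],[26,17],[35,9],[38,8],[39,0]]
[[2,16],[18,1],[24,15],[26,17],[35,9],[38,8],[39,0]]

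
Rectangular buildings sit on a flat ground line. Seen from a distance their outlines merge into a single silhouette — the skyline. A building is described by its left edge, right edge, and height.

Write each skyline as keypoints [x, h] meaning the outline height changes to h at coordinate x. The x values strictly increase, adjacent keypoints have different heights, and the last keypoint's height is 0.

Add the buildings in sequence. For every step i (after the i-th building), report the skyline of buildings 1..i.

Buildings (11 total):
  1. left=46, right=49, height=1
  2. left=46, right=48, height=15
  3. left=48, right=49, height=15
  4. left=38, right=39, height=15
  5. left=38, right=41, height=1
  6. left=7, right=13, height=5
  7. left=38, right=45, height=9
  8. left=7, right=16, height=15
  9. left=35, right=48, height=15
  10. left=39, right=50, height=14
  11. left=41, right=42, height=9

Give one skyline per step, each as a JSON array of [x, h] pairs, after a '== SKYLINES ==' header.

== SKYLINES ==
[[46,1],[49,0]]
[[46,15],[48,1],[49,0]]
[[46,15],[49,0]]
[[38,15],[39,0],[46,15],[49,0]]
[[38,15],[39,1],[41,0],[46,15],[49,0]]
[[7,5],[13,0],[38,15],[39,1],[41,0],[46,15],[49,0]]
[[7,5],[13,0],[38,15],[39,9],[45,0],[46,15],[49,0]]
[[7,15],[16,0],[38,15],[39,9],[45,0],[46,15],[49,0]]
[[7,15],[16,0],[35,15],[49,0]]
[[7,15],[16,0],[35,15],[49,14],[50,0]]
[[7,15],[16,0],[35,15],[49,14],[50,0]]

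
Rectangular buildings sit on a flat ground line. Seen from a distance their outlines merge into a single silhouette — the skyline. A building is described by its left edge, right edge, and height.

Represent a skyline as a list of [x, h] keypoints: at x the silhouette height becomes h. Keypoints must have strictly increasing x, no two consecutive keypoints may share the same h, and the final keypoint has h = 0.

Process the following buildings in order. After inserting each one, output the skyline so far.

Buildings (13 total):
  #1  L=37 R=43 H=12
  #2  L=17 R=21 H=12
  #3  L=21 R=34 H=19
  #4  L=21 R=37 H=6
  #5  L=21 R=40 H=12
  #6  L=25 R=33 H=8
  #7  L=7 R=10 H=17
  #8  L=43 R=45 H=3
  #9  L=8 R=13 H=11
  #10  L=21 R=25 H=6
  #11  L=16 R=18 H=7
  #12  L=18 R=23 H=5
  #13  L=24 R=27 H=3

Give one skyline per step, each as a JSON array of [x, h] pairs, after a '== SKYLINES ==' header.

== SKYLINES ==
[[37,12],[43,0]]
[[17,12],[21,0],[37,12],[43,0]]
[[17,12],[21,19],[34,0],[37,12],[43,0]]
[[17,12],[21,19],[34,6],[37,12],[43,0]]
[[17,12],[21,19],[34,12],[43,0]]
[[17,12],[21,19],[34,12],[43,0]]
[[7,17],[10,0],[17,12],[21,19],[34,12],[43,0]]
[[7,17],[10,0],[17,12],[21,19],[34,12],[43,3],[45,0]]
[[7,17],[10,11],[13,0],[17,12],[21,19],[34,12],[43,3],[45,0]]
[[7,17],[10,11],[13,0],[17,12],[21,19],[34,12],[43,3],[45,0]]
[[7,17],[10,11],[13,0],[16,7],[17,12],[21,19],[34,12],[43,3],[45,0]]
[[7,17],[10,11],[13,0],[16,7],[17,12],[21,19],[34,12],[43,3],[45,0]]
[[7,17],[10,11],[13,0],[16,7],[17,12],[21,19],[34,12],[43,3],[45,0]]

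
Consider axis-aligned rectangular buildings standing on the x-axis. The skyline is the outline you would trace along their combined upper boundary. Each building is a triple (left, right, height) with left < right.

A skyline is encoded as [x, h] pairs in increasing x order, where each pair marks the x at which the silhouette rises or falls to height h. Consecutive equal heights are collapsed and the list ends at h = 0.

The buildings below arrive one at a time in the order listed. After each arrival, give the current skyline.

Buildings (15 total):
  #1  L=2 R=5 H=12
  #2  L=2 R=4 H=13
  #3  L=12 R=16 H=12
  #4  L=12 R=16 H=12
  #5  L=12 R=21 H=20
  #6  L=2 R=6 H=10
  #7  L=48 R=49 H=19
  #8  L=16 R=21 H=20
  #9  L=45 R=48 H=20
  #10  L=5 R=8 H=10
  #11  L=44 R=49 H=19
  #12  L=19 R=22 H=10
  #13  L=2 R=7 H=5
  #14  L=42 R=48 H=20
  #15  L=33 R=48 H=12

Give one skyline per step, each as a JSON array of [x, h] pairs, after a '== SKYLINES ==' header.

== SKYLINES ==
[[2,12],[5,0]]
[[2,13],[4,12],[5,0]]
[[2,13],[4,12],[5,0],[12,12],[16,0]]
[[2,13],[4,12],[5,0],[12,12],[16,0]]
[[2,13],[4,12],[5,0],[12,20],[21,0]]
[[2,13],[4,12],[5,10],[6,0],[12,20],[21,0]]
[[2,13],[4,12],[5,10],[6,0],[12,20],[21,0],[48,19],[49,0]]
[[2,13],[4,12],[5,10],[6,0],[12,20],[21,0],[48,19],[49,0]]
[[2,13],[4,12],[5,10],[6,0],[12,20],[21,0],[45,20],[48,19],[49,0]]
[[2,13],[4,12],[5,10],[8,0],[12,20],[21,0],[45,20],[48,19],[49,0]]
[[2,13],[4,12],[5,10],[8,0],[12,20],[21,0],[44,19],[45,20],[48,19],[49,0]]
[[2,13],[4,12],[5,10],[8,0],[12,20],[21,10],[22,0],[44,19],[45,20],[48,19],[49,0]]
[[2,13],[4,12],[5,10],[8,0],[12,20],[21,10],[22,0],[44,19],[45,20],[48,19],[49,0]]
[[2,13],[4,12],[5,10],[8,0],[12,20],[21,10],[22,0],[42,20],[48,19],[49,0]]
[[2,13],[4,12],[5,10],[8,0],[12,20],[21,10],[22,0],[33,12],[42,20],[48,19],[49,0]]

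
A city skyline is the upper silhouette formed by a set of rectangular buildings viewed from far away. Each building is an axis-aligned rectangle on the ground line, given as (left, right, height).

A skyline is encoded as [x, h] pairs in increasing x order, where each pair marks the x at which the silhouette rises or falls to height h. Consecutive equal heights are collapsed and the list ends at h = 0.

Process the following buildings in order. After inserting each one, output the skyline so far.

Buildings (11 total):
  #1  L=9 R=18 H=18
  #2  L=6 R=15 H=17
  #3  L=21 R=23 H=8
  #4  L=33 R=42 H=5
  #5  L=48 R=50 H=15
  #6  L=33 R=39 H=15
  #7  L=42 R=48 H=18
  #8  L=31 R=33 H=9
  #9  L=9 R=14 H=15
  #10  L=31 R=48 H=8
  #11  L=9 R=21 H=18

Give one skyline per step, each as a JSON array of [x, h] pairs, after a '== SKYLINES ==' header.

== SKYLINES ==
[[9,18],[18,0]]
[[6,17],[9,18],[18,0]]
[[6,17],[9,18],[18,0],[21,8],[23,0]]
[[6,17],[9,18],[18,0],[21,8],[23,0],[33,5],[42,0]]
[[6,17],[9,18],[18,0],[21,8],[23,0],[33,5],[42,0],[48,15],[50,0]]
[[6,17],[9,18],[18,0],[21,8],[23,0],[33,15],[39,5],[42,0],[48,15],[50,0]]
[[6,17],[9,18],[18,0],[21,8],[23,0],[33,15],[39,5],[42,18],[48,15],[50,0]]
[[6,17],[9,18],[18,0],[21,8],[23,0],[31,9],[33,15],[39,5],[42,18],[48,15],[50,0]]
[[6,17],[9,18],[18,0],[21,8],[23,0],[31,9],[33,15],[39,5],[42,18],[48,15],[50,0]]
[[6,17],[9,18],[18,0],[21,8],[23,0],[31,9],[33,15],[39,8],[42,18],[48,15],[50,0]]
[[6,17],[9,18],[21,8],[23,0],[31,9],[33,15],[39,8],[42,18],[48,15],[50,0]]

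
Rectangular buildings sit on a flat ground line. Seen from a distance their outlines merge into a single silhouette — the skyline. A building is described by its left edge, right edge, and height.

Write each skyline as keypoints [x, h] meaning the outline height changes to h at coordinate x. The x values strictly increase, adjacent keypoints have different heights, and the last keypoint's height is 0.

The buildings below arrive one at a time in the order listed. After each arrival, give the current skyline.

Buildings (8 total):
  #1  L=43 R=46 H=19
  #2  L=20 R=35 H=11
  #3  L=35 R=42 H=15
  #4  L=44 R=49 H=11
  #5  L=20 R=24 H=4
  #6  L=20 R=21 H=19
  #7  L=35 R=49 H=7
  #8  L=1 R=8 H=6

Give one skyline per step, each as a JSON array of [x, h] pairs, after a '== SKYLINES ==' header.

== SKYLINES ==
[[43,19],[46,0]]
[[20,11],[35,0],[43,19],[46,0]]
[[20,11],[35,15],[42,0],[43,19],[46,0]]
[[20,11],[35,15],[42,0],[43,19],[46,11],[49,0]]
[[20,11],[35,15],[42,0],[43,19],[46,11],[49,0]]
[[20,19],[21,11],[35,15],[42,0],[43,19],[46,11],[49,0]]
[[20,19],[21,11],[35,15],[42,7],[43,19],[46,11],[49,0]]
[[1,6],[8,0],[20,19],[21,11],[35,15],[42,7],[43,19],[46,11],[49,0]]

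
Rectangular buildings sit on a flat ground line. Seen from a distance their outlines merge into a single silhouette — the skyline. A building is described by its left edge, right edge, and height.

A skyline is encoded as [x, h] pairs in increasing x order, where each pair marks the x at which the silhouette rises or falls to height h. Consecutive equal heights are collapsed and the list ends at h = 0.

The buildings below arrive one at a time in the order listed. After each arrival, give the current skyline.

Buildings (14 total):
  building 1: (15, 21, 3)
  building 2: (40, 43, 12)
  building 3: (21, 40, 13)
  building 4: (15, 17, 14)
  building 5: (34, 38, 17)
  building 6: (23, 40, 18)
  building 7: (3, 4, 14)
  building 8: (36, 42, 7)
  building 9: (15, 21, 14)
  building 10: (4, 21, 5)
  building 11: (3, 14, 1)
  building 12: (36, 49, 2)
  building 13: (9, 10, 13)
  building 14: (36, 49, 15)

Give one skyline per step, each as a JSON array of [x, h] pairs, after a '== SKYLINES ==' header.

== SKYLINES ==
[[15,3],[21,0]]
[[15,3],[21,0],[40,12],[43,0]]
[[15,3],[21,13],[40,12],[43,0]]
[[15,14],[17,3],[21,13],[40,12],[43,0]]
[[15,14],[17,3],[21,13],[34,17],[38,13],[40,12],[43,0]]
[[15,14],[17,3],[21,13],[23,18],[40,12],[43,0]]
[[3,14],[4,0],[15,14],[17,3],[21,13],[23,18],[40,12],[43,0]]
[[3,14],[4,0],[15,14],[17,3],[21,13],[23,18],[40,12],[43,0]]
[[3,14],[4,0],[15,14],[21,13],[23,18],[40,12],[43,0]]
[[3,14],[4,5],[15,14],[21,13],[23,18],[40,12],[43,0]]
[[3,14],[4,5],[15,14],[21,13],[23,18],[40,12],[43,0]]
[[3,14],[4,5],[15,14],[21,13],[23,18],[40,12],[43,2],[49,0]]
[[3,14],[4,5],[9,13],[10,5],[15,14],[21,13],[23,18],[40,12],[43,2],[49,0]]
[[3,14],[4,5],[9,13],[10,5],[15,14],[21,13],[23,18],[40,15],[49,0]]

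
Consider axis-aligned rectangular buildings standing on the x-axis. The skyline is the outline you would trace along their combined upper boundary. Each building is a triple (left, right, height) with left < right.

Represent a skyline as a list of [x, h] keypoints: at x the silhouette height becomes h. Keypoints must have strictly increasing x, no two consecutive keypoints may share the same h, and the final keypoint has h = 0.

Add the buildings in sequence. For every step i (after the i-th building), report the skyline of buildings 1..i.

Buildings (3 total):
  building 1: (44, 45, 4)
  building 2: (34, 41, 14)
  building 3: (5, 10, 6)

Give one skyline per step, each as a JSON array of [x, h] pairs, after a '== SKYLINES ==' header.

== SKYLINES ==
[[44,4],[45,0]]
[[34,14],[41,0],[44,4],[45,0]]
[[5,6],[10,0],[34,14],[41,0],[44,4],[45,0]]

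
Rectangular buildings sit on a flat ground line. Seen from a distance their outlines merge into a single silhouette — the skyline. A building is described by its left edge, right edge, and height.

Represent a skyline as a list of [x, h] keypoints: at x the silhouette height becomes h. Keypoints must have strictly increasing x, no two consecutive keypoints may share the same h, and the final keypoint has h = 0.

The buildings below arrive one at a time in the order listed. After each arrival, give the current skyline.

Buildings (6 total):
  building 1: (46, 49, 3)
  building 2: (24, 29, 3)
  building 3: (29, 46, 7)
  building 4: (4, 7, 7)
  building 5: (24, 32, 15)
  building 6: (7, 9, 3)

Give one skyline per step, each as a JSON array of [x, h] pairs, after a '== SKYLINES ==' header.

== SKYLINES ==
[[46,3],[49,0]]
[[24,3],[29,0],[46,3],[49,0]]
[[24,3],[29,7],[46,3],[49,0]]
[[4,7],[7,0],[24,3],[29,7],[46,3],[49,0]]
[[4,7],[7,0],[24,15],[32,7],[46,3],[49,0]]
[[4,7],[7,3],[9,0],[24,15],[32,7],[46,3],[49,0]]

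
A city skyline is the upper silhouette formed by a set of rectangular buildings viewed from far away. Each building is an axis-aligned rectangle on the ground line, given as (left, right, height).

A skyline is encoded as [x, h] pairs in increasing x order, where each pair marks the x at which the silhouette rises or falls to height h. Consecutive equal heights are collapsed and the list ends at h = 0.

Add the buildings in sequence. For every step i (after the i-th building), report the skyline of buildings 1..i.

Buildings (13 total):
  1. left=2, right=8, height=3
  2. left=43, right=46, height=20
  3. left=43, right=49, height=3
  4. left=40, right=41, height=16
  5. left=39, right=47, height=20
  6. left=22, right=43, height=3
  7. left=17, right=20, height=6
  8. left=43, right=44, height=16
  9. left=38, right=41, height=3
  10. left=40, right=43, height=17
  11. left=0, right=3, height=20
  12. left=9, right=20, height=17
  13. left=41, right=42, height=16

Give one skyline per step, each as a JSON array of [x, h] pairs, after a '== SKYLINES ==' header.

== SKYLINES ==
[[2,3],[8,0]]
[[2,3],[8,0],[43,20],[46,0]]
[[2,3],[8,0],[43,20],[46,3],[49,0]]
[[2,3],[8,0],[40,16],[41,0],[43,20],[46,3],[49,0]]
[[2,3],[8,0],[39,20],[47,3],[49,0]]
[[2,3],[8,0],[22,3],[39,20],[47,3],[49,0]]
[[2,3],[8,0],[17,6],[20,0],[22,3],[39,20],[47,3],[49,0]]
[[2,3],[8,0],[17,6],[20,0],[22,3],[39,20],[47,3],[49,0]]
[[2,3],[8,0],[17,6],[20,0],[22,3],[39,20],[47,3],[49,0]]
[[2,3],[8,0],[17,6],[20,0],[22,3],[39,20],[47,3],[49,0]]
[[0,20],[3,3],[8,0],[17,6],[20,0],[22,3],[39,20],[47,3],[49,0]]
[[0,20],[3,3],[8,0],[9,17],[20,0],[22,3],[39,20],[47,3],[49,0]]
[[0,20],[3,3],[8,0],[9,17],[20,0],[22,3],[39,20],[47,3],[49,0]]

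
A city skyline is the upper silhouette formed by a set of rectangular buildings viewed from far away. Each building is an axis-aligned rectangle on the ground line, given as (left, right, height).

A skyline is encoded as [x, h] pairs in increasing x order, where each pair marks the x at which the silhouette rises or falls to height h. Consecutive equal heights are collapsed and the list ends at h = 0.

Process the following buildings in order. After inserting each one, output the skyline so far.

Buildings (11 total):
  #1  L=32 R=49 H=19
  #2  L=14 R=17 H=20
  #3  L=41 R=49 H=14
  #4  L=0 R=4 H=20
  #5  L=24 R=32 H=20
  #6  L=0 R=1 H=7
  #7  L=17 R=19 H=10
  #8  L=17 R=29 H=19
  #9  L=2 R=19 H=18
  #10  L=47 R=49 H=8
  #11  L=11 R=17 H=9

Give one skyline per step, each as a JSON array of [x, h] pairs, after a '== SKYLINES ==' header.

== SKYLINES ==
[[32,19],[49,0]]
[[14,20],[17,0],[32,19],[49,0]]
[[14,20],[17,0],[32,19],[49,0]]
[[0,20],[4,0],[14,20],[17,0],[32,19],[49,0]]
[[0,20],[4,0],[14,20],[17,0],[24,20],[32,19],[49,0]]
[[0,20],[4,0],[14,20],[17,0],[24,20],[32,19],[49,0]]
[[0,20],[4,0],[14,20],[17,10],[19,0],[24,20],[32,19],[49,0]]
[[0,20],[4,0],[14,20],[17,19],[24,20],[32,19],[49,0]]
[[0,20],[4,18],[14,20],[17,19],[24,20],[32,19],[49,0]]
[[0,20],[4,18],[14,20],[17,19],[24,20],[32,19],[49,0]]
[[0,20],[4,18],[14,20],[17,19],[24,20],[32,19],[49,0]]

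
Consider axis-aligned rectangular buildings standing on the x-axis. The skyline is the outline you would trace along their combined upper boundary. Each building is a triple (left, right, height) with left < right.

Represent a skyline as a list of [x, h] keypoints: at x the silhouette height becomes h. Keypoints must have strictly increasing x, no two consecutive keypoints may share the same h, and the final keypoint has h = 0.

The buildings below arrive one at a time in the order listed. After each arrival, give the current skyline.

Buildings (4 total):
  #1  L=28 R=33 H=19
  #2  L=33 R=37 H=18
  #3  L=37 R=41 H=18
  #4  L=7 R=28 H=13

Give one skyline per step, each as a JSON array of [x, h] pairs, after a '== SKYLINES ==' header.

== SKYLINES ==
[[28,19],[33,0]]
[[28,19],[33,18],[37,0]]
[[28,19],[33,18],[41,0]]
[[7,13],[28,19],[33,18],[41,0]]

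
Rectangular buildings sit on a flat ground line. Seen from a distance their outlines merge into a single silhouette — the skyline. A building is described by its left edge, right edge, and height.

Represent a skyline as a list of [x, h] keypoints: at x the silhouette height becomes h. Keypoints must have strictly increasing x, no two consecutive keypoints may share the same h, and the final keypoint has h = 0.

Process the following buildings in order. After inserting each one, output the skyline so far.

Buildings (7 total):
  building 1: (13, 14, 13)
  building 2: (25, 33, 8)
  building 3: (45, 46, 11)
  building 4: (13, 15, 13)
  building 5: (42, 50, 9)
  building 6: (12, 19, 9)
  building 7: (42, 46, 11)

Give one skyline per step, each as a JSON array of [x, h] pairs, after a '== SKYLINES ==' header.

== SKYLINES ==
[[13,13],[14,0]]
[[13,13],[14,0],[25,8],[33,0]]
[[13,13],[14,0],[25,8],[33,0],[45,11],[46,0]]
[[13,13],[15,0],[25,8],[33,0],[45,11],[46,0]]
[[13,13],[15,0],[25,8],[33,0],[42,9],[45,11],[46,9],[50,0]]
[[12,9],[13,13],[15,9],[19,0],[25,8],[33,0],[42,9],[45,11],[46,9],[50,0]]
[[12,9],[13,13],[15,9],[19,0],[25,8],[33,0],[42,11],[46,9],[50,0]]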